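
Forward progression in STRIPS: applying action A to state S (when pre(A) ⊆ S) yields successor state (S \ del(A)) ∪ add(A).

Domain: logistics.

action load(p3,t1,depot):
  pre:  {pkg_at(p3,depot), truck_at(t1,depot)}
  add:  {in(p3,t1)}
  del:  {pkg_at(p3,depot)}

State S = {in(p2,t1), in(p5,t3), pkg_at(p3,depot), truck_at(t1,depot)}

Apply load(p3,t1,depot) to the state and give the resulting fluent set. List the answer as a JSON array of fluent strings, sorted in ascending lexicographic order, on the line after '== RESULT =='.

Progress:
  pre ⊆ S: {pkg_at(p3,depot), truck_at(t1,depot)} ⊆ S  — applicable
  S \ del = {in(p2,t1), in(p5,t3), truck_at(t1,depot)}
  ∪ add   = {in(p2,t1), in(p3,t1), in(p5,t3), truck_at(t1,depot)}

== RESULT ==
["in(p2,t1)", "in(p3,t1)", "in(p5,t3)", "truck_at(t1,depot)"]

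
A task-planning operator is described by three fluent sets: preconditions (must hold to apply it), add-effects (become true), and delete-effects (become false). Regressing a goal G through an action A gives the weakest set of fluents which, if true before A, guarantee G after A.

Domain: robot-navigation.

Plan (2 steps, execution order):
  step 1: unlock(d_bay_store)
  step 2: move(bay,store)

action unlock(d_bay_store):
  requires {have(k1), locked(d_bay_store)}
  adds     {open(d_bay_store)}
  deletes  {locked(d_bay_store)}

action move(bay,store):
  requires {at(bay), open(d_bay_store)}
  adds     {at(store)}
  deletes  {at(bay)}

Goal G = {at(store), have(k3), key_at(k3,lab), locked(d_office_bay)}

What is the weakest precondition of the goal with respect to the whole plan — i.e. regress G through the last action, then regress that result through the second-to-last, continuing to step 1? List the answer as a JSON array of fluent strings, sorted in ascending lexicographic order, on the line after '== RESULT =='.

Regress step by step:
  through step 2 (move(bay,store)): drop {at(store)}, keep {have(k3), key_at(k3,lab), locked(d_office_bay)}, require {at(bay), open(d_bay_store)}
    → {at(bay), have(k3), key_at(k3,lab), locked(d_office_bay), open(d_bay_store)}
  through step 1 (unlock(d_bay_store)): drop {open(d_bay_store)}, keep {at(bay), have(k3), key_at(k3,lab), locked(d_office_bay)}, require {have(k1), locked(d_bay_store)}
    → {at(bay), have(k1), have(k3), key_at(k3,lab), locked(d_bay_store), locked(d_office_bay)}

== RESULT ==
["at(bay)", "have(k1)", "have(k3)", "key_at(k3,lab)", "locked(d_bay_store)", "locked(d_office_bay)"]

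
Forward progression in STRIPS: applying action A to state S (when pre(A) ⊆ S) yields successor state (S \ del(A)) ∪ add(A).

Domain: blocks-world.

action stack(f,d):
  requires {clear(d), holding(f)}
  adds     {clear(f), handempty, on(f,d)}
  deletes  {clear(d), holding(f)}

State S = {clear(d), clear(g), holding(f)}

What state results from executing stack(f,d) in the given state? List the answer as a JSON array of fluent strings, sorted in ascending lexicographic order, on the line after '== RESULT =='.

Progress:
  pre ⊆ S: {clear(d), holding(f)} ⊆ S  — applicable
  S \ del = {clear(g)}
  ∪ add   = {clear(f), clear(g), handempty, on(f,d)}

== RESULT ==
["clear(f)", "clear(g)", "handempty", "on(f,d)"]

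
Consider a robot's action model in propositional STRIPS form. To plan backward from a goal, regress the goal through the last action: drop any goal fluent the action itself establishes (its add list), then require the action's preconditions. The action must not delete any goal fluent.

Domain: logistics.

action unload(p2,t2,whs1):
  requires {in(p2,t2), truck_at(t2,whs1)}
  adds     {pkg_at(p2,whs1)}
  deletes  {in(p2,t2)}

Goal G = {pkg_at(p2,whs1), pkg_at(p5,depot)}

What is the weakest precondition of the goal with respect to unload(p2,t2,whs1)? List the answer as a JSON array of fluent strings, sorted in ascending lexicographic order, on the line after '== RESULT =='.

Compute (G \ add) ∪ pre:
  G ∩ del = {}  (empty — regression defined)
  G \ add = {pkg_at(p2,whs1), pkg_at(p5,depot)} \ {pkg_at(p2,whs1)} = {pkg_at(p5,depot)}
  ∪ pre   = {pkg_at(p5,depot)} ∪ {in(p2,t2), truck_at(t2,whs1)}
          = {in(p2,t2), pkg_at(p5,depot), truck_at(t2,whs1)}

== RESULT ==
["in(p2,t2)", "pkg_at(p5,depot)", "truck_at(t2,whs1)"]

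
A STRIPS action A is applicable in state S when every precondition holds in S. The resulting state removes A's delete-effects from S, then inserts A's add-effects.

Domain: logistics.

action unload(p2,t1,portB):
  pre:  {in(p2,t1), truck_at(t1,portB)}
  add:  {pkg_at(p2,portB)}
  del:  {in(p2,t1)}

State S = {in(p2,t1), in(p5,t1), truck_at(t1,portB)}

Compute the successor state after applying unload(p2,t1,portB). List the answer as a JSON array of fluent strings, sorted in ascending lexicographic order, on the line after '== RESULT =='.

Compute (S \ del) ∪ add:
  pre ⊆ S: {in(p2,t1), truck_at(t1,portB)} ⊆ S  — applicable
  S \ del = {in(p5,t1), truck_at(t1,portB)}
  ∪ add   = {in(p5,t1), pkg_at(p2,portB), truck_at(t1,portB)}

== RESULT ==
["in(p5,t1)", "pkg_at(p2,portB)", "truck_at(t1,portB)"]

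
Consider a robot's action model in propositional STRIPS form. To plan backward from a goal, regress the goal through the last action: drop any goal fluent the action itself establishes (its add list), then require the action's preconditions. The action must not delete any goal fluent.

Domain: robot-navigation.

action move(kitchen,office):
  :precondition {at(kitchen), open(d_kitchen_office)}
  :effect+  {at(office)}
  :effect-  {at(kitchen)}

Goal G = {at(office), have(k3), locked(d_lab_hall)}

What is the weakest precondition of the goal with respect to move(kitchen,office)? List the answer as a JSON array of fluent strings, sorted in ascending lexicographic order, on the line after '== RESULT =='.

Compute (G \ add) ∪ pre:
  G ∩ del = {}  (empty — regression defined)
  G \ add = {at(office), have(k3), locked(d_lab_hall)} \ {at(office)} = {have(k3), locked(d_lab_hall)}
  ∪ pre   = {have(k3), locked(d_lab_hall)} ∪ {at(kitchen), open(d_kitchen_office)}
          = {at(kitchen), have(k3), locked(d_lab_hall), open(d_kitchen_office)}

== RESULT ==
["at(kitchen)", "have(k3)", "locked(d_lab_hall)", "open(d_kitchen_office)"]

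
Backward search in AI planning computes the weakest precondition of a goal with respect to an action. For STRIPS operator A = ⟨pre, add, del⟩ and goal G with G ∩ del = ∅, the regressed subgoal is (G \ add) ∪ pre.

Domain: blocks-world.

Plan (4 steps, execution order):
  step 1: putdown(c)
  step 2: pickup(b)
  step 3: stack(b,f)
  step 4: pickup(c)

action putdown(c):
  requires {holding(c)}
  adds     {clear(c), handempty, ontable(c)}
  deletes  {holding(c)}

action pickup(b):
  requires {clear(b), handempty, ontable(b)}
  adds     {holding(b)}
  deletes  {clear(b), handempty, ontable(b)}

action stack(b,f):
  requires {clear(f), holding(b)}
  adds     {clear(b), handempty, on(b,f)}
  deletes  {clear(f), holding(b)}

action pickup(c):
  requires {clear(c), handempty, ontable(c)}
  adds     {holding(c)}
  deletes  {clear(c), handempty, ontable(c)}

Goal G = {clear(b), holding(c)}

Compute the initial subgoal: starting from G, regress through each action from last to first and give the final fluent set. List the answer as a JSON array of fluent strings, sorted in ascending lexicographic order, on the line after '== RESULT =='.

Regress step by step:
  through step 4 (pickup(c)): drop {holding(c)}, keep {clear(b)}, require {clear(c), handempty, ontable(c)}
    → {clear(b), clear(c), handempty, ontable(c)}
  through step 3 (stack(b,f)): drop {clear(b), handempty}, keep {clear(c), ontable(c)}, require {clear(f), holding(b)}
    → {clear(c), clear(f), holding(b), ontable(c)}
  through step 2 (pickup(b)): drop {holding(b)}, keep {clear(c), clear(f), ontable(c)}, require {clear(b), handempty, ontable(b)}
    → {clear(b), clear(c), clear(f), handempty, ontable(b), ontable(c)}
  through step 1 (putdown(c)): drop {clear(c), handempty, ontable(c)}, keep {clear(b), clear(f), ontable(b)}, require {holding(c)}
    → {clear(b), clear(f), holding(c), ontable(b)}

== RESULT ==
["clear(b)", "clear(f)", "holding(c)", "ontable(b)"]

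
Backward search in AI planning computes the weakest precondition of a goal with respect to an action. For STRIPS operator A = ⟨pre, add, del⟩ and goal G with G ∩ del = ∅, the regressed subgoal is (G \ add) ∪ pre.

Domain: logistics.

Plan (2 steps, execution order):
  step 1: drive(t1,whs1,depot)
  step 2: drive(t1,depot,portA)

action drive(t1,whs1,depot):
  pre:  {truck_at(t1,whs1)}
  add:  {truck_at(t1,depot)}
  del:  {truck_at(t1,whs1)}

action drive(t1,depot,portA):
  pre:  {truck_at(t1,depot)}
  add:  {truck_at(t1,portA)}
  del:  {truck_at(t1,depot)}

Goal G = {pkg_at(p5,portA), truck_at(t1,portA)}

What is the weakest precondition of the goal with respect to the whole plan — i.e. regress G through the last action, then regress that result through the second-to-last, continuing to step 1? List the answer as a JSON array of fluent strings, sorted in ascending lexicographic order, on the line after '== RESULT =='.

Work backward from the goal:
  through step 2 (drive(t1,depot,portA)): drop {truck_at(t1,portA)}, keep {pkg_at(p5,portA)}, require {truck_at(t1,depot)}
    → {pkg_at(p5,portA), truck_at(t1,depot)}
  through step 1 (drive(t1,whs1,depot)): drop {truck_at(t1,depot)}, keep {pkg_at(p5,portA)}, require {truck_at(t1,whs1)}
    → {pkg_at(p5,portA), truck_at(t1,whs1)}

== RESULT ==
["pkg_at(p5,portA)", "truck_at(t1,whs1)"]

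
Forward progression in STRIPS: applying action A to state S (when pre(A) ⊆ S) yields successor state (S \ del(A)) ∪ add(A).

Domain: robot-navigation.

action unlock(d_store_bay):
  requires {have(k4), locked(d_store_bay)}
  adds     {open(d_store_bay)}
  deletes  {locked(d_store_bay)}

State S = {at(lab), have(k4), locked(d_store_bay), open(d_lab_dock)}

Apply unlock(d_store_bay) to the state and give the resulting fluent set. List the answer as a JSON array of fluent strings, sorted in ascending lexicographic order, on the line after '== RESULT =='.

Compute (S \ del) ∪ add:
  pre ⊆ S: {have(k4), locked(d_store_bay)} ⊆ S  — applicable
  S \ del = {at(lab), have(k4), open(d_lab_dock)}
  ∪ add   = {at(lab), have(k4), open(d_lab_dock), open(d_store_bay)}

== RESULT ==
["at(lab)", "have(k4)", "open(d_lab_dock)", "open(d_store_bay)"]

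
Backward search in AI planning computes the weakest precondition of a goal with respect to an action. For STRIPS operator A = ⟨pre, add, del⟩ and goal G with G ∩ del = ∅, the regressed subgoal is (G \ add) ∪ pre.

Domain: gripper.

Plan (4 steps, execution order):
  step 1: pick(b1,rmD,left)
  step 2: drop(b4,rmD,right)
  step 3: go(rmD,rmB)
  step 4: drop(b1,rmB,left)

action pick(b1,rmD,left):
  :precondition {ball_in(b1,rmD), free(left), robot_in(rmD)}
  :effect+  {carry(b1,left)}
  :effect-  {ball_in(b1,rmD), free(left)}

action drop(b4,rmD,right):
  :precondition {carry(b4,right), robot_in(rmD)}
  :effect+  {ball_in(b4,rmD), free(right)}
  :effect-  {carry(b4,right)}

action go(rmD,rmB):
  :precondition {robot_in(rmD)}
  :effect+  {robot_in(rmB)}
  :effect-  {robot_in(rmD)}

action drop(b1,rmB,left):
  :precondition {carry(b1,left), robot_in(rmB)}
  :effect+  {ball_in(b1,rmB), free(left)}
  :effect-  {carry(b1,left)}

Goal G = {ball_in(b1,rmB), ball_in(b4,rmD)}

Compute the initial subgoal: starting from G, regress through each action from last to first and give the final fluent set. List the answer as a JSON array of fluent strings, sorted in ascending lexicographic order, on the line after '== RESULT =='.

Work backward from the goal:
  through step 4 (drop(b1,rmB,left)): drop {ball_in(b1,rmB)}, keep {ball_in(b4,rmD)}, require {carry(b1,left), robot_in(rmB)}
    → {ball_in(b4,rmD), carry(b1,left), robot_in(rmB)}
  through step 3 (go(rmD,rmB)): drop {robot_in(rmB)}, keep {ball_in(b4,rmD), carry(b1,left)}, require {robot_in(rmD)}
    → {ball_in(b4,rmD), carry(b1,left), robot_in(rmD)}
  through step 2 (drop(b4,rmD,right)): drop {ball_in(b4,rmD)}, keep {carry(b1,left), robot_in(rmD)}, require {carry(b4,right), robot_in(rmD)}
    → {carry(b1,left), carry(b4,right), robot_in(rmD)}
  through step 1 (pick(b1,rmD,left)): drop {carry(b1,left)}, keep {carry(b4,right), robot_in(rmD)}, require {ball_in(b1,rmD), free(left), robot_in(rmD)}
    → {ball_in(b1,rmD), carry(b4,right), free(left), robot_in(rmD)}

== RESULT ==
["ball_in(b1,rmD)", "carry(b4,right)", "free(left)", "robot_in(rmD)"]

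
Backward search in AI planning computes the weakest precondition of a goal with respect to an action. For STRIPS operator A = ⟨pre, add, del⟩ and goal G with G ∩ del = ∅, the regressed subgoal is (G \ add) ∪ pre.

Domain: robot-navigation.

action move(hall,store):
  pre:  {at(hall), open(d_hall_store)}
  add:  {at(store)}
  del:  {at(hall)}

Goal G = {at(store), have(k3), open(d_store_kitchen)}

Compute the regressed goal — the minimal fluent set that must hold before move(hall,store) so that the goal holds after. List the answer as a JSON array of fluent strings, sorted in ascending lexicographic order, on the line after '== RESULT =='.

Compute (G \ add) ∪ pre:
  G ∩ del = {}  (empty — regression defined)
  G \ add = {at(store), have(k3), open(d_store_kitchen)} \ {at(store)} = {have(k3), open(d_store_kitchen)}
  ∪ pre   = {have(k3), open(d_store_kitchen)} ∪ {at(hall), open(d_hall_store)}
          = {at(hall), have(k3), open(d_hall_store), open(d_store_kitchen)}

== RESULT ==
["at(hall)", "have(k3)", "open(d_hall_store)", "open(d_store_kitchen)"]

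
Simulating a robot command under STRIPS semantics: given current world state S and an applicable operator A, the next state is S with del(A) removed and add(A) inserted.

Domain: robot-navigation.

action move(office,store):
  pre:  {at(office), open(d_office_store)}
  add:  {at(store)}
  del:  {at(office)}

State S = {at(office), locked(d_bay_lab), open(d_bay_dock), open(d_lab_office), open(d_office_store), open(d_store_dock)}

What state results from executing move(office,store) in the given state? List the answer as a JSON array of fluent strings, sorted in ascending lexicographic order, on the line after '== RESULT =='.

Compute (S \ del) ∪ add:
  pre ⊆ S: {at(office), open(d_office_store)} ⊆ S  — applicable
  S \ del = {locked(d_bay_lab), open(d_bay_dock), open(d_lab_office), open(d_office_store), open(d_store_dock)}
  ∪ add   = {at(store), locked(d_bay_lab), open(d_bay_dock), open(d_lab_office), open(d_office_store), open(d_store_dock)}

== RESULT ==
["at(store)", "locked(d_bay_lab)", "open(d_bay_dock)", "open(d_lab_office)", "open(d_office_store)", "open(d_store_dock)"]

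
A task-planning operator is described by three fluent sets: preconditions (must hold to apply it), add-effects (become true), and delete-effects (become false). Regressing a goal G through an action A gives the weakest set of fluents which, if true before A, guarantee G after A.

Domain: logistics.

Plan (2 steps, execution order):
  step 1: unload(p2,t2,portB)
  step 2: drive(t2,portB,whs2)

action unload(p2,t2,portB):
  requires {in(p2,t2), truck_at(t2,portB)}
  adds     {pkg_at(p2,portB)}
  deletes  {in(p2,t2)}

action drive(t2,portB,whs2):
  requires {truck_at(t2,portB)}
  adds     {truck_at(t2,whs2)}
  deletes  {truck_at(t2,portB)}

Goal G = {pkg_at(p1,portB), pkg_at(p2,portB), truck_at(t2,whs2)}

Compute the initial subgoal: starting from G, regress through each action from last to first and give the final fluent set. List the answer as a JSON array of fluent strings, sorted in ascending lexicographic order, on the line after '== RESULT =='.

Regress step by step:
  through step 2 (drive(t2,portB,whs2)): drop {truck_at(t2,whs2)}, keep {pkg_at(p1,portB), pkg_at(p2,portB)}, require {truck_at(t2,portB)}
    → {pkg_at(p1,portB), pkg_at(p2,portB), truck_at(t2,portB)}
  through step 1 (unload(p2,t2,portB)): drop {pkg_at(p2,portB)}, keep {pkg_at(p1,portB), truck_at(t2,portB)}, require {in(p2,t2), truck_at(t2,portB)}
    → {in(p2,t2), pkg_at(p1,portB), truck_at(t2,portB)}

== RESULT ==
["in(p2,t2)", "pkg_at(p1,portB)", "truck_at(t2,portB)"]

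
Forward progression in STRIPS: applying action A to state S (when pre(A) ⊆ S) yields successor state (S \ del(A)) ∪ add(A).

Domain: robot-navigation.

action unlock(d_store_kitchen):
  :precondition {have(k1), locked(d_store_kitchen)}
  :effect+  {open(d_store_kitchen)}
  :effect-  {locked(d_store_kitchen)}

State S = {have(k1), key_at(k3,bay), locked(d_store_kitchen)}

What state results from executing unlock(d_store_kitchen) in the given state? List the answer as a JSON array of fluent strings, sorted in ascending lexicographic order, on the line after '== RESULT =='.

Progress:
  pre ⊆ S: {have(k1), locked(d_store_kitchen)} ⊆ S  — applicable
  S \ del = {have(k1), key_at(k3,bay)}
  ∪ add   = {have(k1), key_at(k3,bay), open(d_store_kitchen)}

== RESULT ==
["have(k1)", "key_at(k3,bay)", "open(d_store_kitchen)"]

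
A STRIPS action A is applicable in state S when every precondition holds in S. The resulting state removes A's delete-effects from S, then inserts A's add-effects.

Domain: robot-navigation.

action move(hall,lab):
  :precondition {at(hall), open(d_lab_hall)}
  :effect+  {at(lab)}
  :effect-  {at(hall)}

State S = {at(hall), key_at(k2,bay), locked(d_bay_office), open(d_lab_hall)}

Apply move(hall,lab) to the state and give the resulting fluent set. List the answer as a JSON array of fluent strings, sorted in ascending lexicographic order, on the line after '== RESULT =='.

Progress:
  pre ⊆ S: {at(hall), open(d_lab_hall)} ⊆ S  — applicable
  S \ del = {key_at(k2,bay), locked(d_bay_office), open(d_lab_hall)}
  ∪ add   = {at(lab), key_at(k2,bay), locked(d_bay_office), open(d_lab_hall)}

== RESULT ==
["at(lab)", "key_at(k2,bay)", "locked(d_bay_office)", "open(d_lab_hall)"]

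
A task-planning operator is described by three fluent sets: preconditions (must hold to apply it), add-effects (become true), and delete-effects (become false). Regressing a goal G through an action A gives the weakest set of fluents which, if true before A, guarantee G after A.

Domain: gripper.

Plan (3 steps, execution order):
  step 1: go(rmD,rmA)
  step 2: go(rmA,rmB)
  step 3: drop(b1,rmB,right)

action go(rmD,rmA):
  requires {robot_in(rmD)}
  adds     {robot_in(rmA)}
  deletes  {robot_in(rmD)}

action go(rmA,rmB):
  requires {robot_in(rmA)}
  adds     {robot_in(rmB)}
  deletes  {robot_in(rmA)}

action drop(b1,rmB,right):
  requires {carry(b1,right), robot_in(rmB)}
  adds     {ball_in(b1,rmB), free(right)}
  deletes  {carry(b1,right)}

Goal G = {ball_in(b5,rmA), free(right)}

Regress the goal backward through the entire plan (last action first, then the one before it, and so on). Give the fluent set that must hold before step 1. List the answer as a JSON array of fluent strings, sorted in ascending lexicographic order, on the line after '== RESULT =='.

Work backward from the goal:
  through step 3 (drop(b1,rmB,right)): drop {free(right)}, keep {ball_in(b5,rmA)}, require {carry(b1,right), robot_in(rmB)}
    → {ball_in(b5,rmA), carry(b1,right), robot_in(rmB)}
  through step 2 (go(rmA,rmB)): drop {robot_in(rmB)}, keep {ball_in(b5,rmA), carry(b1,right)}, require {robot_in(rmA)}
    → {ball_in(b5,rmA), carry(b1,right), robot_in(rmA)}
  through step 1 (go(rmD,rmA)): drop {robot_in(rmA)}, keep {ball_in(b5,rmA), carry(b1,right)}, require {robot_in(rmD)}
    → {ball_in(b5,rmA), carry(b1,right), robot_in(rmD)}

== RESULT ==
["ball_in(b5,rmA)", "carry(b1,right)", "robot_in(rmD)"]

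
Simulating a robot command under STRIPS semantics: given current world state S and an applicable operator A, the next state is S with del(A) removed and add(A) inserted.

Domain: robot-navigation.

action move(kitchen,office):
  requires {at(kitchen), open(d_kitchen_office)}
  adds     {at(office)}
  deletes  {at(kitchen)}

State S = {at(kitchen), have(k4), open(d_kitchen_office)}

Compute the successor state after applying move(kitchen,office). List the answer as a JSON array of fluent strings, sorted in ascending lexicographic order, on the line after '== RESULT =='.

Progress:
  pre ⊆ S: {at(kitchen), open(d_kitchen_office)} ⊆ S  — applicable
  S \ del = {have(k4), open(d_kitchen_office)}
  ∪ add   = {at(office), have(k4), open(d_kitchen_office)}

== RESULT ==
["at(office)", "have(k4)", "open(d_kitchen_office)"]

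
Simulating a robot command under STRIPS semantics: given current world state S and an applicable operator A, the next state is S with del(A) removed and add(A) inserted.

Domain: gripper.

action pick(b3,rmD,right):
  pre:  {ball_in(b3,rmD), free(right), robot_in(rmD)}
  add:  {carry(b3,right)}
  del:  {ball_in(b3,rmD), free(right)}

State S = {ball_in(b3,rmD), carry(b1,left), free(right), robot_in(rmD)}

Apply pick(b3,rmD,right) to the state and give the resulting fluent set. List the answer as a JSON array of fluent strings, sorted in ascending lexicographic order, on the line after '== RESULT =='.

Progress:
  pre ⊆ S: {ball_in(b3,rmD), free(right), robot_in(rmD)} ⊆ S  — applicable
  S \ del = {carry(b1,left), robot_in(rmD)}
  ∪ add   = {carry(b1,left), carry(b3,right), robot_in(rmD)}

== RESULT ==
["carry(b1,left)", "carry(b3,right)", "robot_in(rmD)"]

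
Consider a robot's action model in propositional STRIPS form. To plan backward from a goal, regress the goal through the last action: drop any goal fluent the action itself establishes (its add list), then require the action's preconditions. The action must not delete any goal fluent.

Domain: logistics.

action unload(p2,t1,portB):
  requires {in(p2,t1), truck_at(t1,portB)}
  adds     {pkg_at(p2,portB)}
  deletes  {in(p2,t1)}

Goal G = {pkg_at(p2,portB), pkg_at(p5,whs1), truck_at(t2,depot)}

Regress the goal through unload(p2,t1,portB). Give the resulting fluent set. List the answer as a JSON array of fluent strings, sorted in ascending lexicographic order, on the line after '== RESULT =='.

Regress:
  G ∩ del = {}  (empty — regression defined)
  G \ add = {pkg_at(p2,portB), pkg_at(p5,whs1), truck_at(t2,depot)} \ {pkg_at(p2,portB)} = {pkg_at(p5,whs1), truck_at(t2,depot)}
  ∪ pre   = {pkg_at(p5,whs1), truck_at(t2,depot)} ∪ {in(p2,t1), truck_at(t1,portB)}
          = {in(p2,t1), pkg_at(p5,whs1), truck_at(t1,portB), truck_at(t2,depot)}

== RESULT ==
["in(p2,t1)", "pkg_at(p5,whs1)", "truck_at(t1,portB)", "truck_at(t2,depot)"]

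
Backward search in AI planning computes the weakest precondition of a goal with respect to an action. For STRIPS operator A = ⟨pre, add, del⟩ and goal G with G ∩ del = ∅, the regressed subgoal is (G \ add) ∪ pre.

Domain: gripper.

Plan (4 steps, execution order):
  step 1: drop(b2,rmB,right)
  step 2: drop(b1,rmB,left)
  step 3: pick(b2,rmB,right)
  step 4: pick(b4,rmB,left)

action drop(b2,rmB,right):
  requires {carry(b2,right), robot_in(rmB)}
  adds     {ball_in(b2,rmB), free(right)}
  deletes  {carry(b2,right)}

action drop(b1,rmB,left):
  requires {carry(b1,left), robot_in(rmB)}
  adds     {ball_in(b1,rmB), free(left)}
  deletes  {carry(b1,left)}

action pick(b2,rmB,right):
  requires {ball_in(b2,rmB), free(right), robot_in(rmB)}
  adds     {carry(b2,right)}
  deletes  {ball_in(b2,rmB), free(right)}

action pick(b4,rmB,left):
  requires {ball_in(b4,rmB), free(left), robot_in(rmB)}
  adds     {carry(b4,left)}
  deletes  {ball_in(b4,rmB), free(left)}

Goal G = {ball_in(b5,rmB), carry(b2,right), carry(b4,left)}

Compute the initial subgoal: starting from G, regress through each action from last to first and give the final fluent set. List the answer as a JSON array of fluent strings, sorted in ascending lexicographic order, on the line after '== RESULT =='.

Regress step by step:
  through step 4 (pick(b4,rmB,left)): drop {carry(b4,left)}, keep {ball_in(b5,rmB), carry(b2,right)}, require {ball_in(b4,rmB), free(left), robot_in(rmB)}
    → {ball_in(b4,rmB), ball_in(b5,rmB), carry(b2,right), free(left), robot_in(rmB)}
  through step 3 (pick(b2,rmB,right)): drop {carry(b2,right)}, keep {ball_in(b4,rmB), ball_in(b5,rmB), free(left), robot_in(rmB)}, require {ball_in(b2,rmB), free(right), robot_in(rmB)}
    → {ball_in(b2,rmB), ball_in(b4,rmB), ball_in(b5,rmB), free(left), free(right), robot_in(rmB)}
  through step 2 (drop(b1,rmB,left)): drop {free(left)}, keep {ball_in(b2,rmB), ball_in(b4,rmB), ball_in(b5,rmB), free(right), robot_in(rmB)}, require {carry(b1,left), robot_in(rmB)}
    → {ball_in(b2,rmB), ball_in(b4,rmB), ball_in(b5,rmB), carry(b1,left), free(right), robot_in(rmB)}
  through step 1 (drop(b2,rmB,right)): drop {ball_in(b2,rmB), free(right)}, keep {ball_in(b4,rmB), ball_in(b5,rmB), carry(b1,left), robot_in(rmB)}, require {carry(b2,right), robot_in(rmB)}
    → {ball_in(b4,rmB), ball_in(b5,rmB), carry(b1,left), carry(b2,right), robot_in(rmB)}

== RESULT ==
["ball_in(b4,rmB)", "ball_in(b5,rmB)", "carry(b1,left)", "carry(b2,right)", "robot_in(rmB)"]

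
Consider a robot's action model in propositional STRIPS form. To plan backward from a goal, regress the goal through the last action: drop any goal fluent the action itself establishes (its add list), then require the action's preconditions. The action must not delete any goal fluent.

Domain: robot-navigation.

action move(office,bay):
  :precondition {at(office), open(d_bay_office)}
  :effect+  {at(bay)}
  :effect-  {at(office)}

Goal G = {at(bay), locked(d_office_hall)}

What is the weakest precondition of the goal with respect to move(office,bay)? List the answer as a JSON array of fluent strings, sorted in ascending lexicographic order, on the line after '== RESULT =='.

Regress:
  G ∩ del = {}  (empty — regression defined)
  G \ add = {at(bay), locked(d_office_hall)} \ {at(bay)} = {locked(d_office_hall)}
  ∪ pre   = {locked(d_office_hall)} ∪ {at(office), open(d_bay_office)}
          = {at(office), locked(d_office_hall), open(d_bay_office)}

== RESULT ==
["at(office)", "locked(d_office_hall)", "open(d_bay_office)"]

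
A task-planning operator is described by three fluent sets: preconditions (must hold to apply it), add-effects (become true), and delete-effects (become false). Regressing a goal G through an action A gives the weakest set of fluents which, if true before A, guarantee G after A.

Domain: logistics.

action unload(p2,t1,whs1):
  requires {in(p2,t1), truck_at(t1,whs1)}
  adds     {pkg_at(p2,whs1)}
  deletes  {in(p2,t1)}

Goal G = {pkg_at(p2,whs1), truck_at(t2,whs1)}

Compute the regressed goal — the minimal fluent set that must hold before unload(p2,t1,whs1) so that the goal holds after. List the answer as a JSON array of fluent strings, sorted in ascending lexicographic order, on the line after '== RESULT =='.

Regress:
  G ∩ del = {}  (empty — regression defined)
  G \ add = {pkg_at(p2,whs1), truck_at(t2,whs1)} \ {pkg_at(p2,whs1)} = {truck_at(t2,whs1)}
  ∪ pre   = {truck_at(t2,whs1)} ∪ {in(p2,t1), truck_at(t1,whs1)}
          = {in(p2,t1), truck_at(t1,whs1), truck_at(t2,whs1)}

== RESULT ==
["in(p2,t1)", "truck_at(t1,whs1)", "truck_at(t2,whs1)"]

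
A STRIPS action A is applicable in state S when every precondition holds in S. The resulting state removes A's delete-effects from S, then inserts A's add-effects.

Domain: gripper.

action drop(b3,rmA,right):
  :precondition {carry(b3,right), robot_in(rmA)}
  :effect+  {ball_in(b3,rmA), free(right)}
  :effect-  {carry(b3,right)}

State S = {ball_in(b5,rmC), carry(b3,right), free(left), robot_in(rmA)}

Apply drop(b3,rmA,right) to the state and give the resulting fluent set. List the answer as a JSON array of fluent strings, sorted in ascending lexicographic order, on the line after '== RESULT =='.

Compute (S \ del) ∪ add:
  pre ⊆ S: {carry(b3,right), robot_in(rmA)} ⊆ S  — applicable
  S \ del = {ball_in(b5,rmC), free(left), robot_in(rmA)}
  ∪ add   = {ball_in(b3,rmA), ball_in(b5,rmC), free(left), free(right), robot_in(rmA)}

== RESULT ==
["ball_in(b3,rmA)", "ball_in(b5,rmC)", "free(left)", "free(right)", "robot_in(rmA)"]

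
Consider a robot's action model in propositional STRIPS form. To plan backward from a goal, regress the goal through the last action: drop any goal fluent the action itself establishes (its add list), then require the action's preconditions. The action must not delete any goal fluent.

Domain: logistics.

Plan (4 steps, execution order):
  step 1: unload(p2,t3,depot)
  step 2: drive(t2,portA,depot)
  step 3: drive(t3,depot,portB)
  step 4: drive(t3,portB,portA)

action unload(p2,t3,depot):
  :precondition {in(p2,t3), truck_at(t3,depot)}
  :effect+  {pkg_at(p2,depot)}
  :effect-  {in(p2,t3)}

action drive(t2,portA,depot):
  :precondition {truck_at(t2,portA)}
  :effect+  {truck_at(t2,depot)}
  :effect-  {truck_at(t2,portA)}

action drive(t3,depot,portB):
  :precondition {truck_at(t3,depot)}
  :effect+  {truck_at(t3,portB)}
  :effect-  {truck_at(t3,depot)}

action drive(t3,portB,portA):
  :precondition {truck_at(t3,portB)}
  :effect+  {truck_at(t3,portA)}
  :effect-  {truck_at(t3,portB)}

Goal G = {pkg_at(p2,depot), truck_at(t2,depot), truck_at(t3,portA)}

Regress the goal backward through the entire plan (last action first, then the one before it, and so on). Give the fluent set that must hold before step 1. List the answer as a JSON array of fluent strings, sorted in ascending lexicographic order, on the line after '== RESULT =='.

Regress step by step:
  through step 4 (drive(t3,portB,portA)): drop {truck_at(t3,portA)}, keep {pkg_at(p2,depot), truck_at(t2,depot)}, require {truck_at(t3,portB)}
    → {pkg_at(p2,depot), truck_at(t2,depot), truck_at(t3,portB)}
  through step 3 (drive(t3,depot,portB)): drop {truck_at(t3,portB)}, keep {pkg_at(p2,depot), truck_at(t2,depot)}, require {truck_at(t3,depot)}
    → {pkg_at(p2,depot), truck_at(t2,depot), truck_at(t3,depot)}
  through step 2 (drive(t2,portA,depot)): drop {truck_at(t2,depot)}, keep {pkg_at(p2,depot), truck_at(t3,depot)}, require {truck_at(t2,portA)}
    → {pkg_at(p2,depot), truck_at(t2,portA), truck_at(t3,depot)}
  through step 1 (unload(p2,t3,depot)): drop {pkg_at(p2,depot)}, keep {truck_at(t2,portA), truck_at(t3,depot)}, require {in(p2,t3), truck_at(t3,depot)}
    → {in(p2,t3), truck_at(t2,portA), truck_at(t3,depot)}

== RESULT ==
["in(p2,t3)", "truck_at(t2,portA)", "truck_at(t3,depot)"]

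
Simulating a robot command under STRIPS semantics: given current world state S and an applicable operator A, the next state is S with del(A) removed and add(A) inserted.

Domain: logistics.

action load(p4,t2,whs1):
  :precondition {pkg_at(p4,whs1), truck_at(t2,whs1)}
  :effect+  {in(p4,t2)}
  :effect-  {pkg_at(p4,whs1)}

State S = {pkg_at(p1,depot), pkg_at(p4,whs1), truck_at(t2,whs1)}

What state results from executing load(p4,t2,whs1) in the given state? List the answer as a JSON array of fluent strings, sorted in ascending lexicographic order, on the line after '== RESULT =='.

Compute (S \ del) ∪ add:
  pre ⊆ S: {pkg_at(p4,whs1), truck_at(t2,whs1)} ⊆ S  — applicable
  S \ del = {pkg_at(p1,depot), truck_at(t2,whs1)}
  ∪ add   = {in(p4,t2), pkg_at(p1,depot), truck_at(t2,whs1)}

== RESULT ==
["in(p4,t2)", "pkg_at(p1,depot)", "truck_at(t2,whs1)"]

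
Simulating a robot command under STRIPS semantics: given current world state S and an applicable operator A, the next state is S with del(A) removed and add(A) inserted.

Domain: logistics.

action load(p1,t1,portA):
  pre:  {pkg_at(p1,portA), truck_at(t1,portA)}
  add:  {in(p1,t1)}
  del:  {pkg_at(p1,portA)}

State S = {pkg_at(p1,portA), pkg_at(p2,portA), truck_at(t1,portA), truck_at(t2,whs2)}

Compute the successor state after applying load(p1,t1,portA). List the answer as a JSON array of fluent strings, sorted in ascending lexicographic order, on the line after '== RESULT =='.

Progress:
  pre ⊆ S: {pkg_at(p1,portA), truck_at(t1,portA)} ⊆ S  — applicable
  S \ del = {pkg_at(p2,portA), truck_at(t1,portA), truck_at(t2,whs2)}
  ∪ add   = {in(p1,t1), pkg_at(p2,portA), truck_at(t1,portA), truck_at(t2,whs2)}

== RESULT ==
["in(p1,t1)", "pkg_at(p2,portA)", "truck_at(t1,portA)", "truck_at(t2,whs2)"]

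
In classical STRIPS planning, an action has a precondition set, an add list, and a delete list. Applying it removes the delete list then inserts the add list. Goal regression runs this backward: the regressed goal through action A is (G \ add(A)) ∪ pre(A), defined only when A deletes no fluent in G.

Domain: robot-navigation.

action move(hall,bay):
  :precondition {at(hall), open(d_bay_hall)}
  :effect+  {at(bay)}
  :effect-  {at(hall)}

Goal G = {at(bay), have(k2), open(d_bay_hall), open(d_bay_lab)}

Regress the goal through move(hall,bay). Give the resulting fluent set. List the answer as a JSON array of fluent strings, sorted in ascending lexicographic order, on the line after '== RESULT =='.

Regress:
  G ∩ del = {}  (empty — regression defined)
  G \ add = {at(bay), have(k2), open(d_bay_hall), open(d_bay_lab)} \ {at(bay)} = {have(k2), open(d_bay_hall), open(d_bay_lab)}
  ∪ pre   = {have(k2), open(d_bay_hall), open(d_bay_lab)} ∪ {at(hall), open(d_bay_hall)}
          = {at(hall), have(k2), open(d_bay_hall), open(d_bay_lab)}

== RESULT ==
["at(hall)", "have(k2)", "open(d_bay_hall)", "open(d_bay_lab)"]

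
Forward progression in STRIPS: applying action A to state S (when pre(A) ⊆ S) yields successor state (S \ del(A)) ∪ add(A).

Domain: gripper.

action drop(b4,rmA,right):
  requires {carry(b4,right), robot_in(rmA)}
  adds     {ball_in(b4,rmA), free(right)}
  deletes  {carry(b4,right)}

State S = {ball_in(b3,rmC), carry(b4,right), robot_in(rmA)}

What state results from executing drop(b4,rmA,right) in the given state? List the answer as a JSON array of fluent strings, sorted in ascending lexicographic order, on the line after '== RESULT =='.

Progress:
  pre ⊆ S: {carry(b4,right), robot_in(rmA)} ⊆ S  — applicable
  S \ del = {ball_in(b3,rmC), robot_in(rmA)}
  ∪ add   = {ball_in(b3,rmC), ball_in(b4,rmA), free(right), robot_in(rmA)}

== RESULT ==
["ball_in(b3,rmC)", "ball_in(b4,rmA)", "free(right)", "robot_in(rmA)"]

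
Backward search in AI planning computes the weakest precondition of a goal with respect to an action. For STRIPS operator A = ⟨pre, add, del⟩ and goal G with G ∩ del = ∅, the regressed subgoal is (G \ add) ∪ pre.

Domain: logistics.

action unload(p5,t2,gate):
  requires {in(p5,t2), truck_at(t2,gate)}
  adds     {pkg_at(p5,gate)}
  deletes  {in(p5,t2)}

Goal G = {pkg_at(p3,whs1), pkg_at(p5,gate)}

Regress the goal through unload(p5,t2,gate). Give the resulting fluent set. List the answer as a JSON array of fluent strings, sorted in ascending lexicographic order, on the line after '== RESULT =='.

Compute (G \ add) ∪ pre:
  G ∩ del = {}  (empty — regression defined)
  G \ add = {pkg_at(p3,whs1), pkg_at(p5,gate)} \ {pkg_at(p5,gate)} = {pkg_at(p3,whs1)}
  ∪ pre   = {pkg_at(p3,whs1)} ∪ {in(p5,t2), truck_at(t2,gate)}
          = {in(p5,t2), pkg_at(p3,whs1), truck_at(t2,gate)}

== RESULT ==
["in(p5,t2)", "pkg_at(p3,whs1)", "truck_at(t2,gate)"]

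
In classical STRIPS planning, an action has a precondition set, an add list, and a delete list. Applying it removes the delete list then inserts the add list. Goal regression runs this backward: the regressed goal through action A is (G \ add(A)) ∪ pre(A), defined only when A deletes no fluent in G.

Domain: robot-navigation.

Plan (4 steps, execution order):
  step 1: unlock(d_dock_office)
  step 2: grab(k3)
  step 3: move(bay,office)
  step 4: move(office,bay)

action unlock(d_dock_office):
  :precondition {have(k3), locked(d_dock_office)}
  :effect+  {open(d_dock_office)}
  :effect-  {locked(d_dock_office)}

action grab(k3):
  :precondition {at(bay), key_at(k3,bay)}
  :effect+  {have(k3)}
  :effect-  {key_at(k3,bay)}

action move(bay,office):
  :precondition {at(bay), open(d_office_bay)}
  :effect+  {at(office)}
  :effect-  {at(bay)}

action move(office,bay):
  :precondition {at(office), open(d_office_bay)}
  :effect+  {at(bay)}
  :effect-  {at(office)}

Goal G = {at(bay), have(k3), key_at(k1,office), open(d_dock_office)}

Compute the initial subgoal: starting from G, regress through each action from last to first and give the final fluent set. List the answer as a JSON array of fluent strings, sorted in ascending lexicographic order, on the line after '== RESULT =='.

Regress step by step:
  through step 4 (move(office,bay)): drop {at(bay)}, keep {have(k3), key_at(k1,office), open(d_dock_office)}, require {at(office), open(d_office_bay)}
    → {at(office), have(k3), key_at(k1,office), open(d_dock_office), open(d_office_bay)}
  through step 3 (move(bay,office)): drop {at(office)}, keep {have(k3), key_at(k1,office), open(d_dock_office), open(d_office_bay)}, require {at(bay), open(d_office_bay)}
    → {at(bay), have(k3), key_at(k1,office), open(d_dock_office), open(d_office_bay)}
  through step 2 (grab(k3)): drop {have(k3)}, keep {at(bay), key_at(k1,office), open(d_dock_office), open(d_office_bay)}, require {at(bay), key_at(k3,bay)}
    → {at(bay), key_at(k1,office), key_at(k3,bay), open(d_dock_office), open(d_office_bay)}
  through step 1 (unlock(d_dock_office)): drop {open(d_dock_office)}, keep {at(bay), key_at(k1,office), key_at(k3,bay), open(d_office_bay)}, require {have(k3), locked(d_dock_office)}
    → {at(bay), have(k3), key_at(k1,office), key_at(k3,bay), locked(d_dock_office), open(d_office_bay)}

== RESULT ==
["at(bay)", "have(k3)", "key_at(k1,office)", "key_at(k3,bay)", "locked(d_dock_office)", "open(d_office_bay)"]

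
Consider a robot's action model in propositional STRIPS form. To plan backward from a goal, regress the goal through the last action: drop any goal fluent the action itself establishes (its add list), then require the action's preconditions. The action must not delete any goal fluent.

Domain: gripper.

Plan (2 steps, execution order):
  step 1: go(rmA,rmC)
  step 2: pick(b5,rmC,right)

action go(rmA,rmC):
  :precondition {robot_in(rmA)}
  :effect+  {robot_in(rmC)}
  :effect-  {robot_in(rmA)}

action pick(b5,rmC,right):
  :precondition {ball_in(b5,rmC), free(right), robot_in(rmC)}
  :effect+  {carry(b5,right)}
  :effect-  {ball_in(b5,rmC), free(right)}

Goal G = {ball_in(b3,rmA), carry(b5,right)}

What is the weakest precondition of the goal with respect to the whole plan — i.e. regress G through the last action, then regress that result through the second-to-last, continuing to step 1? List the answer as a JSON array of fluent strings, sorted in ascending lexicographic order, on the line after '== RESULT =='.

Regress step by step:
  through step 2 (pick(b5,rmC,right)): drop {carry(b5,right)}, keep {ball_in(b3,rmA)}, require {ball_in(b5,rmC), free(right), robot_in(rmC)}
    → {ball_in(b3,rmA), ball_in(b5,rmC), free(right), robot_in(rmC)}
  through step 1 (go(rmA,rmC)): drop {robot_in(rmC)}, keep {ball_in(b3,rmA), ball_in(b5,rmC), free(right)}, require {robot_in(rmA)}
    → {ball_in(b3,rmA), ball_in(b5,rmC), free(right), robot_in(rmA)}

== RESULT ==
["ball_in(b3,rmA)", "ball_in(b5,rmC)", "free(right)", "robot_in(rmA)"]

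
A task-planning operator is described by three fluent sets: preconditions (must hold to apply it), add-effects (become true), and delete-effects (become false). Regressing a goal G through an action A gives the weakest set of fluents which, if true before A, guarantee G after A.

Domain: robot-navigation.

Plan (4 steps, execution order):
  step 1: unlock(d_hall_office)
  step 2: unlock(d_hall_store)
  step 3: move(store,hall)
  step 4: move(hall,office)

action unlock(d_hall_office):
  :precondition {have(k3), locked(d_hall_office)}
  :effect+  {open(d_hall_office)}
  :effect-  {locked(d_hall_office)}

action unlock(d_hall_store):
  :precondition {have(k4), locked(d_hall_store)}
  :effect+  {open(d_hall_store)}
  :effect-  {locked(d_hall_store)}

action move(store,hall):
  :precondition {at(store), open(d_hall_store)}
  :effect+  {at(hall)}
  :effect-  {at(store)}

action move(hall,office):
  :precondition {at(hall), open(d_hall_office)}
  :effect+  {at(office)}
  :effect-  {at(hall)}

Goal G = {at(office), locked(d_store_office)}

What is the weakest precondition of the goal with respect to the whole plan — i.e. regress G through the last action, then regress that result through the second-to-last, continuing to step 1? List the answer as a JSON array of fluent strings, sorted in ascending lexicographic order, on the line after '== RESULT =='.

Regress step by step:
  through step 4 (move(hall,office)): drop {at(office)}, keep {locked(d_store_office)}, require {at(hall), open(d_hall_office)}
    → {at(hall), locked(d_store_office), open(d_hall_office)}
  through step 3 (move(store,hall)): drop {at(hall)}, keep {locked(d_store_office), open(d_hall_office)}, require {at(store), open(d_hall_store)}
    → {at(store), locked(d_store_office), open(d_hall_office), open(d_hall_store)}
  through step 2 (unlock(d_hall_store)): drop {open(d_hall_store)}, keep {at(store), locked(d_store_office), open(d_hall_office)}, require {have(k4), locked(d_hall_store)}
    → {at(store), have(k4), locked(d_hall_store), locked(d_store_office), open(d_hall_office)}
  through step 1 (unlock(d_hall_office)): drop {open(d_hall_office)}, keep {at(store), have(k4), locked(d_hall_store), locked(d_store_office)}, require {have(k3), locked(d_hall_office)}
    → {at(store), have(k3), have(k4), locked(d_hall_office), locked(d_hall_store), locked(d_store_office)}

== RESULT ==
["at(store)", "have(k3)", "have(k4)", "locked(d_hall_office)", "locked(d_hall_store)", "locked(d_store_office)"]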